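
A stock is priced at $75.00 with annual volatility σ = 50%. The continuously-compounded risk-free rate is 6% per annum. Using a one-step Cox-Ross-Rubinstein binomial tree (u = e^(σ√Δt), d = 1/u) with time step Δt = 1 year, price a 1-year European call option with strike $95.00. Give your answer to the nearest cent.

CRR parameters: u = e^(σ√Δt) = e^(0.5·√1) = 1.6487, d = 1/u = 0.6065
Per-period rate: rΔt = 0.06·1 = 0.06, so R = e^0.06 = 1.0618
Risk-neutral probability p = (e^0.06 − 0.6065)/(1.6487 − 0.6065) = 0.4553/1.0422 = 0.4369
Terminal stock prices: S_u = 123.7, S_d = 45.49
Terminal payoffs (S − K): max(28.65, 0) = 28.65, max(-49.51, 0) = 0
Node 0 (S = 75): V_0 = e^(−0.06)·[0.4369·28.6541 + 0.5631·0.0000] = 11.7892

$11.79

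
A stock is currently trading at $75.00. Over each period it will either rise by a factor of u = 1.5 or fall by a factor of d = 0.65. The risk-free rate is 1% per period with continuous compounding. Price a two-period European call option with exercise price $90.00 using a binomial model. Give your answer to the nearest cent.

$13.85

Risk-neutral probability p = (e^0.01 − 0.65)/(1.5 − 0.65) = 0.3601/0.8500 = 0.4236
Terminal stock prices: S_uu = 168.8, S_ud = 73.12, S_dd = 31.69
Terminal payoffs (S − K): max(78.75, 0) = 78.75, max(-16.88, 0) = 0, max(-58.31, 0) = 0
Node u (S = 112.5): V_u = e^(−0.01)·[0.4236·78.7500 + 0.5764·0.0000] = 33.0257
Node d (S = 48.75): V_d = e^(−0.01)·[0.4236·0.0000 + 0.5764·0.0000] = 0.0000
Node 0 (S = 75): V_0 = e^(−0.01)·[0.4236·33.0257 + 0.5764·0.0000] = 13.8501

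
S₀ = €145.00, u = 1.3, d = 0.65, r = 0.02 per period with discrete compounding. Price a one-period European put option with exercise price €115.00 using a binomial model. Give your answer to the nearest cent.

€8.76

Risk-neutral probability p = (1 + 0.02 − 0.65)/(1.3 − 0.65) = 0.3700/0.6500 = 0.5692
Terminal stock prices: S_u = 188.5, S_d = 94.25
Terminal payoffs (K − S): max(-73.5, 0) = 0, max(20.75, 0) = 20.75
Node 0 (S = 145): V_0 = 1/1.02·[0.5692·0.0000 + 0.4308·20.7500] = 8.7632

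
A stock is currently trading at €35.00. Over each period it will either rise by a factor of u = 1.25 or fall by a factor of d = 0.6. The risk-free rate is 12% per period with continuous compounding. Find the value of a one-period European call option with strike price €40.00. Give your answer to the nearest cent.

Risk-neutral probability p = (e^0.12 − 0.6)/(1.25 − 0.6) = 0.5275/0.6500 = 0.8115
Terminal stock prices: S_u = 43.75, S_d = 21
Terminal payoffs (S − K): max(3.75, 0) = 3.75, max(-19, 0) = 0
Node 0 (S = 35): V_0 = e^(−0.12)·[0.8115·3.7500 + 0.1885·0.0000] = 2.6991

€2.70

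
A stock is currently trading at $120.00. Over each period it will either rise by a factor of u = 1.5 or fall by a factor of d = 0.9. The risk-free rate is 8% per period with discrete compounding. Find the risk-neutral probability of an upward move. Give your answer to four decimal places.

p = 0.3000

Risk-neutral probability p = (1 + 0.08 − 0.9)/(1.5 − 0.9) = 0.1800/0.6000 = 0.3000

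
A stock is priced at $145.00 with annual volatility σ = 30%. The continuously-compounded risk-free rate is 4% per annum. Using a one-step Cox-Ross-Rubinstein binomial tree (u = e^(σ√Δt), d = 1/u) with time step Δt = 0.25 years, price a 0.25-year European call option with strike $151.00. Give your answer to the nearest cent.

$8.58

CRR parameters: u = e^(σ√Δt) = e^(0.3·√0.25) = 1.1618, d = 1/u = 0.8607
Per-period rate: rΔt = 0.04·0.25 = 0.01, so R = e^0.01 = 1.0101
Risk-neutral probability p = (e^0.01 − 0.8607)/(1.1618 − 0.8607) = 0.1493/0.3011 = 0.4959
Terminal stock prices: S_u = 168.5, S_d = 124.8
Terminal payoffs (S − K): max(17.47, 0) = 17.47, max(-26.2, 0) = 0
Node 0 (S = 145): V_0 = e^(−0.01)·[0.4959·17.4660 + 0.5041·0.0000] = 8.5760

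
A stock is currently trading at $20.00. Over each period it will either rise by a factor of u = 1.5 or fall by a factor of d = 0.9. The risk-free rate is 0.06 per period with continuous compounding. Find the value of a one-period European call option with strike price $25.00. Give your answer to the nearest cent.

$1.27

Risk-neutral probability p = (e^0.06 − 0.9)/(1.5 − 0.9) = 0.1618/0.6000 = 0.2697
Terminal stock prices: S_u = 30, S_d = 18
Terminal payoffs (S − K): max(5, 0) = 5, max(-7, 0) = 0
Node 0 (S = 20): V_0 = e^(−0.06)·[0.2697·5.0000 + 0.7303·0.0000] = 1.2701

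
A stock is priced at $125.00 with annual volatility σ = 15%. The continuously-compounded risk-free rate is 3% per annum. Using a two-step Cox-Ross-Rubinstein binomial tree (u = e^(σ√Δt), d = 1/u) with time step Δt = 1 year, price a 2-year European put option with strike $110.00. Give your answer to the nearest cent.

CRR parameters: u = e^(σ√Δt) = e^(0.15·√1) = 1.1618, d = 1/u = 0.8607
Per-period rate: rΔt = 0.03·1 = 0.03, so R = e^0.03 = 1.0305
Risk-neutral probability p = (e^0.03 − 0.8607)/(1.1618 − 0.8607) = 0.1697/0.3011 = 0.5637
Terminal stock prices: S_uu = 168.7, S_ud = 125, S_dd = 92.6
Terminal payoffs (K − S): max(-58.73, 0) = 0, max(-15, 0) = 0, max(17.4, 0) = 17.4
Node u (S = 145.2): V_u = e^(−0.03)·[0.5637·0.0000 + 0.4363·0.0000] = 0.0000
Node d (S = 107.6): V_d = e^(−0.03)·[0.5637·0.0000 + 0.4363·17.3977] = 7.3662
Node 0 (S = 125): V_0 = e^(−0.03)·[0.5637·0.0000 + 0.4363·7.3662] = 3.1188

$3.12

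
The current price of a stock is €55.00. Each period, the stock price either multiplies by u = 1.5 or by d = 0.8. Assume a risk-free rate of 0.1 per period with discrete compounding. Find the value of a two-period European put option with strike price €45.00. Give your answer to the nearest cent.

Risk-neutral probability p = (1 + 0.1 − 0.8)/(1.5 − 0.8) = 0.3000/0.7000 = 0.4286
Terminal stock prices: S_uu = 123.8, S_ud = 66, S_dd = 35.2
Terminal payoffs (K − S): max(-78.75, 0) = 0, max(-21, 0) = 0, max(9.8, 0) = 9.8
Node u (S = 82.5): V_u = 1/1.1·[0.4286·0.0000 + 0.5714·0.0000] = 0.0000
Node d (S = 44): V_d = 1/1.1·[0.4286·0.0000 + 0.5714·9.8000] = 5.0909
Node 0 (S = 55): V_0 = 1/1.1·[0.4286·0.0000 + 0.5714·5.0909] = 2.6446

€2.64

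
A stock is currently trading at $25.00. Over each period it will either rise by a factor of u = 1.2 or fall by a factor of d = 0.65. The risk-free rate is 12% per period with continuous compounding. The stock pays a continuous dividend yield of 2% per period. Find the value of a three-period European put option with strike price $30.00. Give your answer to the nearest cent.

Per-period risk-free factor R = e^0.12 = 1.1275; dividend-adjusted growth = e^(0.12−0.02) = 1.1052.
Risk-neutral probability p = (1.1052 − 0.65)/(1.2 − 0.65) = 0.4552/0.5500 = 0.8276
Terminal stock prices: S_uuu = 43.2, S_uud = 23.4, S_udd = 12.68, S_ddd = 6.866
Terminal payoffs (K − S): max(-13.2, 0) = 0, max(6.6, 0) = 6.6, max(17.32, 0) = 17.32, max(23.13, 0) = 23.13
Node uu (S = 36): V_uu = e^(−0.12)·[0.8276·0.0000 + 0.1724·6.6000] = 1.0093
Node ud (S = 19.5): V_ud = e^(−0.12)·[0.8276·6.6000 + 0.1724·17.3250] = 7.4937
Node dd (S = 10.56): V_dd = e^(−0.12)·[0.8276·17.3250 + 0.1724·23.1344] = 16.2543
Node u (S = 30): V_u = e^(−0.12)·[0.8276·1.0093 + 0.1724·7.4937] = 1.8867
Node d (S = 16.25): V_d = e^(−0.12)·[0.8276·7.4937 + 0.1724·16.2543] = 7.9860
Node 0 (S = 25): V_0 = e^(−0.12)·[0.8276·1.8867 + 0.1724·7.9860] = 2.6061

$2.61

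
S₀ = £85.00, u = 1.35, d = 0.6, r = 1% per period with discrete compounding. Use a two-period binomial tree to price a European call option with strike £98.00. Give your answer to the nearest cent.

Risk-neutral probability p = (1 + 0.01 − 0.6)/(1.35 − 0.6) = 0.4100/0.7500 = 0.5467
Terminal stock prices: S_uu = 154.9, S_ud = 68.85, S_dd = 30.6
Terminal payoffs (S − K): max(56.91, 0) = 56.91, max(-29.15, 0) = 0, max(-67.4, 0) = 0
Node u (S = 114.8): V_u = 1/1.01·[0.5467·56.9125 + 0.4533·0.0000] = 30.8041
Node d (S = 51): V_d = 1/1.01·[0.5467·0.0000 + 0.4533·0.0000] = 0.0000
Node 0 (S = 85): V_0 = 1/1.01·[0.5467·30.8041 + 0.4533·0.0000] = 16.6729

£16.67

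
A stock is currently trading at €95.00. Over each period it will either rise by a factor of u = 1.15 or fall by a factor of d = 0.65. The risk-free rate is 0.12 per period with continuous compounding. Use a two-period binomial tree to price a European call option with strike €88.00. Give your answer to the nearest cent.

Risk-neutral probability p = (e^0.12 − 0.65)/(1.15 − 0.65) = 0.4775/0.5000 = 0.9550
Terminal stock prices: S_uu = 125.6, S_ud = 71.01, S_dd = 40.14
Terminal payoffs (S − K): max(37.64, 0) = 37.64, max(-16.99, 0) = 0, max(-47.86, 0) = 0
Node u (S = 109.2): V_u = e^(−0.12)·[0.9550·37.6375 + 0.0450·0.0000] = 31.8791
Node d (S = 61.75): V_d = e^(−0.12)·[0.9550·0.0000 + 0.0450·0.0000] = 0.0000
Node 0 (S = 95): V_0 = e^(−0.12)·[0.9550·31.8791 + 0.0450·0.0000] = 27.0017

€27.00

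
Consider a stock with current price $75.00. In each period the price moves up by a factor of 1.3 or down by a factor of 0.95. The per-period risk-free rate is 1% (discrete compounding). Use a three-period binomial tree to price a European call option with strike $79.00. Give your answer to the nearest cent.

$6.44

Risk-neutral probability p = (1 + 0.01 − 0.95)/(1.3 − 0.95) = 0.0600/0.3500 = 0.1714
Terminal stock prices: S_uuu = 164.8, S_uud = 120.4, S_udd = 87.99, S_ddd = 64.3
Terminal payoffs (S − K): max(85.78, 0) = 85.78, max(41.41, 0) = 41.41, max(8.994, 0) = 8.994, max(-14.7, 0) = 0
Node uu (S = 126.8): V_uu = 1/1.01·[0.1714·85.7750 + 0.8286·41.4125] = 48.5322
Node ud (S = 92.62): V_ud = 1/1.01·[0.1714·41.4125 + 0.8286·8.9937] = 14.4072
Node dd (S = 67.69): V_dd = 1/1.01·[0.1714·8.9937 + 0.8286·0.0000] = 1.5265
Node u (S = 97.5): V_u = 1/1.01·[0.1714·48.5322 + 0.8286·14.4072] = 20.0566
Node d (S = 71.25): V_d = 1/1.01·[0.1714·14.4072 + 0.8286·1.5265] = 3.6977
Node 0 (S = 75): V_0 = 1/1.01·[0.1714·20.0566 + 0.8286·3.6977] = 6.4377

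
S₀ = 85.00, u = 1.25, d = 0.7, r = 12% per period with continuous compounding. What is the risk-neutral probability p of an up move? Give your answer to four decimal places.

Risk-neutral probability p = (e^0.12 − 0.7)/(1.25 − 0.7) = 0.4275/0.5500 = 0.7773

p = 0.7773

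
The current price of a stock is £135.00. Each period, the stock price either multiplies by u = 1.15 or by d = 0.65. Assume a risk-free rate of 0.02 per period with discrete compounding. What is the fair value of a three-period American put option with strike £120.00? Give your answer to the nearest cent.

£12.28

Risk-neutral probability p = (1 + 0.02 − 0.65)/(1.15 − 0.65) = 0.3700/0.5000 = 0.7400
Terminal stock prices: S_uuu = 205.3, S_uud = 116, S_udd = 65.59, S_ddd = 37.07
Terminal payoffs (K − S): max(-85.32, 0) = 0, max(3.951, 0) = 3.951, max(54.41, 0) = 54.41, max(82.93, 0) = 82.93
Node uu (S = 178.5): continuation = 1/1.02·[0.7400·0.0000 + 0.2600·3.9506] = 1.0070; exercise value = 0.0000 ≤ continuation, so V_uu = 1.0070
Node ud (S = 100.9): continuation = 1/1.02·[0.7400·3.9506 + 0.2600·54.4069] = 16.7346; exercise value = 19.0875 > continuation, so V_ud = 19.0875 (exercise)
Node dd (S = 57.04): continuation = 1/1.02·[0.7400·54.4069 + 0.2600·82.9256] = 60.6096; exercise value = 62.9625 > continuation, so V_dd = 62.9625 (exercise)
Node u (S = 155.2): continuation = 1/1.02·[0.7400·1.0070 + 0.2600·19.0875] = 5.5960; exercise value = 0.0000 ≤ continuation, so V_u = 5.5960
Node d (S = 87.75): continuation = 1/1.02·[0.7400·19.0875 + 0.2600·62.9625] = 29.8971; exercise value = 32.2500 > continuation, so V_d = 32.2500 (exercise)
Node 0 (S = 135): continuation = 1/1.02·[0.7400·5.5960 + 0.2600·32.2500] = 12.2805; exercise value = 0.0000 ≤ continuation, so V_0 = 12.2805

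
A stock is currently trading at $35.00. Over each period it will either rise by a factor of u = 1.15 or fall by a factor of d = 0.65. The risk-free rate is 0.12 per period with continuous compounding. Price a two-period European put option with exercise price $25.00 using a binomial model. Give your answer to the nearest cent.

Risk-neutral probability p = (e^0.12 − 0.65)/(1.15 − 0.65) = 0.4775/0.5000 = 0.9550
Terminal stock prices: S_uu = 46.29, S_ud = 26.16, S_dd = 14.79
Terminal payoffs (K − S): max(-21.29, 0) = 0, max(-1.163, 0) = 0, max(10.21, 0) = 10.21
Node u (S = 40.25): V_u = e^(−0.12)·[0.9550·0.0000 + 0.0450·0.0000] = 0.0000
Node d (S = 22.75): V_d = e^(−0.12)·[0.9550·0.0000 + 0.0450·10.2125] = 0.4077
Node 0 (S = 35): V_0 = e^(−0.12)·[0.9550·0.0000 + 0.0450·0.4077] = 0.0163

$0.02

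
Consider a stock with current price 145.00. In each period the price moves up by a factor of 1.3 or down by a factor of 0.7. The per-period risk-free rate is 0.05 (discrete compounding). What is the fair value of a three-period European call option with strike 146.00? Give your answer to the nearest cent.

38.97

Risk-neutral probability p = (1 + 0.05 − 0.7)/(1.3 − 0.7) = 0.3500/0.6000 = 0.5833
Terminal stock prices: S_uuu = 318.6, S_uud = 171.5, S_udd = 92.36, S_ddd = 49.73
Terminal payoffs (S − K): max(172.6, 0) = 172.6, max(25.53, 0) = 25.53, max(-53.64, 0) = 0, max(-96.27, 0) = 0
Node uu (S = 245.1): V_uu = 1/1.05·[0.5833·172.5650 + 0.4167·25.5350] = 106.0024
Node ud (S = 131.9): V_ud = 1/1.05·[0.5833·25.5350 + 0.4167·0.0000] = 14.1861
Node dd (S = 71.05): V_dd = 1/1.05·[0.5833·0.0000 + 0.4167·0.0000] = 0.0000
Node u (S = 188.5): V_u = 1/1.05·[0.5833·106.0024 + 0.4167·14.1861] = 64.5196
Node d (S = 101.5): V_d = 1/1.05·[0.5833·14.1861 + 0.4167·0.0000] = 7.8812
Node 0 (S = 145): V_0 = 1/1.05·[0.5833·64.5196 + 0.4167·7.8812] = 38.9717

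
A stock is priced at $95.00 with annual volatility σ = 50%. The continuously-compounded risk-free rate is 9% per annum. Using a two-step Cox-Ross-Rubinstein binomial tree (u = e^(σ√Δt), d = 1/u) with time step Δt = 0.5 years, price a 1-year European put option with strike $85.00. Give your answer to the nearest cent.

$9.57

CRR parameters: u = e^(σ√Δt) = e^(0.5·√0.5) = 1.4241, d = 1/u = 0.7022
Per-period rate: rΔt = 0.09·0.5 = 0.045, so R = e^0.045 = 1.0460
Risk-neutral probability p = (e^0.045 − 0.7022)/(1.4241 − 0.7022) = 0.3438/0.7219 = 0.4763
Terminal stock prices: S_uu = 192.7, S_ud = 95, S_dd = 46.84
Terminal payoffs (K − S): max(-107.7, 0) = 0, max(-10, 0) = 0, max(38.16, 0) = 38.16
Node u (S = 135.3): V_u = e^(−0.045)·[0.4763·0.0000 + 0.5237·0.0000] = 0.0000
Node d (S = 66.71): V_d = e^(−0.045)·[0.4763·0.0000 + 0.5237·38.1585] = 19.1051
Node 0 (S = 95): V_0 = e^(−0.045)·[0.4763·0.0000 + 0.5237·19.1051] = 9.5655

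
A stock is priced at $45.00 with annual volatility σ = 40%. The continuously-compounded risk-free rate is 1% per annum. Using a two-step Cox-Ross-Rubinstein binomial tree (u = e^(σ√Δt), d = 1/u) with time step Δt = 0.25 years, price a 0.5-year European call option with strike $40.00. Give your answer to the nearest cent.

CRR parameters: u = e^(σ√Δt) = e^(0.4·√0.25) = 1.2214, d = 1/u = 0.8187
Per-period rate: rΔt = 0.01·0.25 = 0.0025, so R = e^0.0025 = 1.0025
Risk-neutral probability p = (e^0.0025 − 0.8187)/(1.2214 − 0.8187) = 0.1838/0.4027 = 0.4564
Terminal stock prices: S_uu = 67.13, S_ud = 45, S_dd = 30.16
Terminal payoffs (S − K): max(27.13, 0) = 27.13, max(5, 0) = 5, max(-9.836, 0) = 0
Node u (S = 54.96): V_u = e^(−0.0025)·[0.4564·27.1321 + 0.5436·5.0000] = 15.0630
Node d (S = 36.84): V_d = e^(−0.0025)·[0.4564·5.0000 + 0.5436·0.0000] = 2.2762
Node 0 (S = 45): V_0 = e^(−0.0025)·[0.4564·15.0630 + 0.5436·2.2762] = 8.0916

$8.09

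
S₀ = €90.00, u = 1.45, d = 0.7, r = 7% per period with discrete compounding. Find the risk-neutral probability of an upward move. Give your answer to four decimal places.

p = 0.4933

Risk-neutral probability p = (1 + 0.07 − 0.7)/(1.45 − 0.7) = 0.3700/0.7500 = 0.4933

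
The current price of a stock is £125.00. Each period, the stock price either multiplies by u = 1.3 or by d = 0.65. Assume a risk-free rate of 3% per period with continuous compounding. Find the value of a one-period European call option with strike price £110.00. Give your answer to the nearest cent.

Risk-neutral probability p = (e^0.03 − 0.65)/(1.3 − 0.65) = 0.3805/0.6500 = 0.5853
Terminal stock prices: S_u = 162.5, S_d = 81.25
Terminal payoffs (S − K): max(52.5, 0) = 52.5, max(-28.75, 0) = 0
Node 0 (S = 125): V_0 = e^(−0.03)·[0.5853·52.5000 + 0.4147·0.0000] = 29.8208

£29.82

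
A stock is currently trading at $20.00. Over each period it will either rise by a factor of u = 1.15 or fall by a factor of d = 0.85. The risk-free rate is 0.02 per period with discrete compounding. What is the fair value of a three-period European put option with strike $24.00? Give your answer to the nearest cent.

Risk-neutral probability p = (1 + 0.02 − 0.85)/(1.15 − 0.85) = 0.1700/0.3000 = 0.5667
Terminal stock prices: S_uuu = 30.42, S_uud = 22.48, S_udd = 16.62, S_ddd = 12.28
Terminal payoffs (K − S): max(-6.417, 0) = 0, max(1.518, 0) = 1.518, max(7.383, 0) = 7.383, max(11.72, 0) = 11.72
Node uu (S = 26.45): V_uu = 1/1.02·[0.5667·0.0000 + 0.4333·1.5175] = 0.6447
Node ud (S = 19.55): V_ud = 1/1.02·[0.5667·1.5175 + 0.4333·7.3825] = 3.9794
Node dd (S = 14.45): V_dd = 1/1.02·[0.5667·7.3825 + 0.4333·11.7175] = 9.0794
Node u (S = 23): V_u = 1/1.02·[0.5667·0.6447 + 0.4333·3.9794] = 2.0488
Node d (S = 17): V_d = 1/1.02·[0.5667·3.9794 + 0.4333·9.0794] = 6.0681
Node 0 (S = 20): V_0 = 1/1.02·[0.5667·2.0488 + 0.4333·6.0681] = 3.7161

$3.72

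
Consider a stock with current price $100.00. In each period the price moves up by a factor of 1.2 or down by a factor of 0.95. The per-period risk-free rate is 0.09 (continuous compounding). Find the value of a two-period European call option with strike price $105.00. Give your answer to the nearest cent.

Risk-neutral probability p = (e^0.09 − 0.95)/(1.2 − 0.95) = 0.1442/0.2500 = 0.5767
Terminal stock prices: S_uu = 144, S_ud = 114, S_dd = 90.25
Terminal payoffs (S − K): max(39, 0) = 39, max(9, 0) = 9, max(-14.75, 0) = 0
Node u (S = 120): V_u = e^(−0.09)·[0.5767·39.0000 + 0.4233·9.0000] = 24.0372
Node d (S = 95): V_d = e^(−0.09)·[0.5767·9.0000 + 0.4233·0.0000] = 4.7436
Node 0 (S = 100): V_0 = e^(−0.09)·[0.5767·24.0372 + 0.4233·4.7436] = 14.5042

$14.50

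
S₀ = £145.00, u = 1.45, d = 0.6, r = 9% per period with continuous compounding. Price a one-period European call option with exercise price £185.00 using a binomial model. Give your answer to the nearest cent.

Risk-neutral probability p = (e^0.09 − 0.6)/(1.45 − 0.6) = 0.4942/0.8500 = 0.5814
Terminal stock prices: S_u = 210.2, S_d = 87
Terminal payoffs (S − K): max(25.25, 0) = 25.25, max(-98, 0) = 0
Node 0 (S = 145): V_0 = e^(−0.09)·[0.5814·25.2500 + 0.4186·0.0000] = 13.4164

£13.42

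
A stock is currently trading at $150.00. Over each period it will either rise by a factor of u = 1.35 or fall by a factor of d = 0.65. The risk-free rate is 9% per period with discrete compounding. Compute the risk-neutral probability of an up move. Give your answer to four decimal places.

Risk-neutral probability p = (1 + 0.09 − 0.65)/(1.35 − 0.65) = 0.4400/0.7000 = 0.6286

p = 0.6286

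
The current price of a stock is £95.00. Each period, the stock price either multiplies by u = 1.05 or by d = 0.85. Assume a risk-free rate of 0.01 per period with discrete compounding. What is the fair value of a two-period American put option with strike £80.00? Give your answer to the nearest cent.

£0.45

Risk-neutral probability p = (1 + 0.01 − 0.85)/(1.05 − 0.85) = 0.1600/0.2000 = 0.8000
Terminal stock prices: S_uu = 104.7, S_ud = 84.79, S_dd = 68.64
Terminal payoffs (K − S): max(-24.74, 0) = 0, max(-4.787, 0) = 0, max(11.36, 0) = 11.36
Node u (S = 99.75): continuation = 1/1.01·[0.8000·0.0000 + 0.2000·0.0000] = 0.0000; exercise value = 0.0000 ≤ continuation, so V_u = 0.0000
Node d (S = 80.75): continuation = 1/1.01·[0.8000·0.0000 + 0.2000·11.3625] = 2.2500; exercise value = 0.0000 ≤ continuation, so V_d = 2.2500
Node 0 (S = 95): continuation = 1/1.01·[0.8000·0.0000 + 0.2000·2.2500] = 0.4455; exercise value = 0.0000 ≤ continuation, so V_0 = 0.4455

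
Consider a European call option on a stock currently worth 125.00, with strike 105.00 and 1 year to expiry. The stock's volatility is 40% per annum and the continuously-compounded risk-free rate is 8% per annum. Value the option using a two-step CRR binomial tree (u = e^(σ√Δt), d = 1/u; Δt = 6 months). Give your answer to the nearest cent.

CRR parameters: u = e^(σ√Δt) = e^(0.4·√0.5) = 1.3269, d = 1/u = 0.7536
Per-period rate: rΔt = 0.08·0.5 = 0.04, so R = e^0.04 = 1.0408
Risk-neutral probability p = (e^0.04 − 0.7536)/(1.3269 − 0.7536) = 0.2872/0.5733 = 0.5009
Terminal stock prices: S_uu = 220.1, S_ud = 125, S_dd = 71
Terminal payoffs (S − K): max(115.1, 0) = 115.1, max(20, 0) = 20, max(-34, 0) = 0
Node u (S = 165.9): V_u = e^(−0.04)·[0.5009·115.0818 + 0.4991·20.0000] = 64.9792
Node d (S = 94.2): V_d = e^(−0.04)·[0.5009·20.0000 + 0.4991·0.0000] = 9.6261
Node 0 (S = 125): V_0 = e^(−0.04)·[0.5009·64.9792 + 0.4991·9.6261] = 35.8904

35.89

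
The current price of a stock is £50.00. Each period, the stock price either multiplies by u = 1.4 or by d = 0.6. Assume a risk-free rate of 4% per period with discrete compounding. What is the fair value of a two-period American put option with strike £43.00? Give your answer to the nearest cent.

£5.85

Risk-neutral probability p = (1 + 0.04 − 0.6)/(1.4 − 0.6) = 0.4400/0.8000 = 0.5500
Terminal stock prices: S_uu = 98, S_ud = 42, S_dd = 18
Terminal payoffs (K − S): max(-55, 0) = 0, max(1, 0) = 1, max(25, 0) = 25
Node u (S = 70): continuation = 1/1.04·[0.5500·0.0000 + 0.4500·1.0000] = 0.4327; exercise value = 0.0000 ≤ continuation, so V_u = 0.4327
Node d (S = 30): continuation = 1/1.04·[0.5500·1.0000 + 0.4500·25.0000] = 11.3462; exercise value = 13.0000 > continuation, so V_d = 13.0000 (exercise)
Node 0 (S = 50): continuation = 1/1.04·[0.5500·0.4327 + 0.4500·13.0000] = 5.8538; exercise value = 0.0000 ≤ continuation, so V_0 = 5.8538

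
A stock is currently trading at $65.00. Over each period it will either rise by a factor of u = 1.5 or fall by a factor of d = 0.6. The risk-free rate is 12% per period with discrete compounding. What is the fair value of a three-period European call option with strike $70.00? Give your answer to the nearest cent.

Risk-neutral probability p = (1 + 0.12 − 0.6)/(1.5 − 0.6) = 0.5200/0.9000 = 0.5778
Terminal stock prices: S_uuu = 219.4, S_uud = 87.75, S_udd = 35.1, S_ddd = 14.04
Terminal payoffs (S − K): max(149.4, 0) = 149.4, max(17.75, 0) = 17.75, max(-34.9, 0) = 0, max(-55.96, 0) = 0
Node uu (S = 146.2): V_uu = 1/1.12·[0.5778·149.3750 + 0.4222·17.7500] = 83.7500
Node ud (S = 58.5): V_ud = 1/1.12·[0.5778·17.7500 + 0.4222·0.0000] = 9.1567
Node dd (S = 23.4): V_dd = 1/1.12·[0.5778·0.0000 + 0.4222·0.0000] = 0.0000
Node u (S = 97.5): V_u = 1/1.12·[0.5778·83.7500 + 0.4222·9.1567] = 46.6563
Node d (S = 39): V_d = 1/1.12·[0.5778·9.1567 + 0.4222·0.0000] = 4.7237
Node 0 (S = 65): V_0 = 1/1.12·[0.5778·46.6563 + 0.4222·4.7237] = 25.8495

$25.85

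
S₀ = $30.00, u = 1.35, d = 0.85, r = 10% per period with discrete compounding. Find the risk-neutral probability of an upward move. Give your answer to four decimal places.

Risk-neutral probability p = (1 + 0.1 − 0.85)/(1.35 − 0.85) = 0.2500/0.5000 = 0.5000

p = 0.5000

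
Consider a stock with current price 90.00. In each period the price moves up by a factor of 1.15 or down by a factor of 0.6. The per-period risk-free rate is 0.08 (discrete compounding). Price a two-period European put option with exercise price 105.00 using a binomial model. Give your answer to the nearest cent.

Risk-neutral probability p = (1 + 0.08 − 0.6)/(1.15 − 0.6) = 0.4800/0.5500 = 0.8727
Terminal stock prices: S_uu = 119, S_ud = 62.1, S_dd = 32.4
Terminal payoffs (K − S): max(-14.02, 0) = 0, max(42.9, 0) = 42.9, max(72.6, 0) = 72.6
Node u (S = 103.5): V_u = 1/1.08·[0.8727·0.0000 + 0.1273·42.9000] = 5.0556
Node d (S = 54): V_d = 1/1.08·[0.8727·42.9000 + 0.1273·72.6000] = 43.2222
Node 0 (S = 90): V_0 = 1/1.08·[0.8727·5.0556 + 0.1273·43.2222] = 9.1788

9.18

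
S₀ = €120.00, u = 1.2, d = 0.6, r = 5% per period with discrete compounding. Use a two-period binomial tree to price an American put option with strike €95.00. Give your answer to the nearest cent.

€6.94

Risk-neutral probability p = (1 + 0.05 − 0.6)/(1.2 − 0.6) = 0.4500/0.6000 = 0.7500
Terminal stock prices: S_uu = 172.8, S_ud = 86.4, S_dd = 43.2
Terminal payoffs (K − S): max(-77.8, 0) = 0, max(8.6, 0) = 8.6, max(51.8, 0) = 51.8
Node u (S = 144): continuation = 1/1.05·[0.7500·0.0000 + 0.2500·8.6000] = 2.0476; exercise value = 0.0000 ≤ continuation, so V_u = 2.0476
Node d (S = 72): continuation = 1/1.05·[0.7500·8.6000 + 0.2500·51.8000] = 18.4762; exercise value = 23.0000 > continuation, so V_d = 23.0000 (exercise)
Node 0 (S = 120): continuation = 1/1.05·[0.7500·2.0476 + 0.2500·23.0000] = 6.9388; exercise value = 0.0000 ≤ continuation, so V_0 = 6.9388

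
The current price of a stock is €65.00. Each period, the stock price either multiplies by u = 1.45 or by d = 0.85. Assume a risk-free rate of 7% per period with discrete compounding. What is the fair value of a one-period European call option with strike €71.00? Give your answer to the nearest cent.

Risk-neutral probability p = (1 + 0.07 − 0.85)/(1.45 − 0.85) = 0.2200/0.6000 = 0.3667
Terminal stock prices: S_u = 94.25, S_d = 55.25
Terminal payoffs (S − K): max(23.25, 0) = 23.25, max(-15.75, 0) = 0
Node 0 (S = 65): V_0 = 1/1.07·[0.3667·23.2500 + 0.6333·0.0000] = 7.9673

€7.97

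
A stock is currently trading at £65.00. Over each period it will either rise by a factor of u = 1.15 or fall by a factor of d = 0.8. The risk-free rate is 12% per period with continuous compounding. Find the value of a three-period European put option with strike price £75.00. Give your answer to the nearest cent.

£0.96

Risk-neutral probability p = (e^0.12 − 0.8)/(1.15 − 0.8) = 0.3275/0.3500 = 0.9357
Terminal stock prices: S_uuu = 98.86, S_uud = 68.77, S_udd = 47.84, S_ddd = 33.28
Terminal payoffs (K − S): max(-23.86, 0) = 0, max(6.23, 0) = 6.23, max(27.16, 0) = 27.16, max(41.72, 0) = 41.72
Node uu (S = 85.96): V_uu = e^(−0.12)·[0.9357·0.0000 + 0.0643·6.2300] = 0.3553
Node ud (S = 59.8): V_ud = e^(−0.12)·[0.9357·6.2300 + 0.0643·27.1600] = 6.7190
Node dd (S = 41.6): V_dd = e^(−0.12)·[0.9357·27.1600 + 0.0643·41.7200] = 24.9190
Node u (S = 74.75): V_u = e^(−0.12)·[0.9357·0.3553 + 0.0643·6.7190] = 0.6780
Node d (S = 52): V_d = e^(−0.12)·[0.9357·6.7190 + 0.0643·24.9190] = 6.9971
Node 0 (S = 65): V_0 = e^(−0.12)·[0.9357·0.6780 + 0.0643·6.9971] = 0.9617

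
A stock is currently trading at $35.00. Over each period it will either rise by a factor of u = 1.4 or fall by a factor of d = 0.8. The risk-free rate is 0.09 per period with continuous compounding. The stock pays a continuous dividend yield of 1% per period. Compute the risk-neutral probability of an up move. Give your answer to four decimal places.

p = 0.4721

Per-period risk-free factor R = e^0.09 = 1.0942; dividend-adjusted growth = e^(0.09−0.01) = 1.0833.
Risk-neutral probability p = (1.0833 − 0.8)/(1.4 − 0.8) = 0.2833/0.6000 = 0.4721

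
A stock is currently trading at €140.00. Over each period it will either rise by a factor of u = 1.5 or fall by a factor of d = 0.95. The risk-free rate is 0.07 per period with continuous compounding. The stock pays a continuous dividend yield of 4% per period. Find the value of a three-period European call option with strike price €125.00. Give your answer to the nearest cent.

Per-period risk-free factor R = e^0.07 = 1.0725; dividend-adjusted growth = e^(0.07−0.04) = 1.0305.
Risk-neutral probability p = (1.0305 − 0.95)/(1.5 − 0.95) = 0.0805/0.5500 = 0.1463
Terminal stock prices: S_uuu = 472.5, S_uud = 299.2, S_udd = 189.5, S_ddd = 120
Terminal payoffs (S − K): max(347.5, 0) = 347.5, max(174.2, 0) = 174.2, max(64.53, 0) = 64.53, max(-4.968, 0) = 0
Node uu (S = 315): V_uu = e^(−0.07)·[0.1463·347.5000 + 0.8537·174.2500] = 186.0994
Node ud (S = 199.5): V_ud = e^(−0.07)·[0.1463·174.2500 + 0.8537·64.5250] = 75.1283
Node dd (S = 126.3): V_dd = e^(−0.07)·[0.1463·64.5250 + 0.8537·0.0000] = 8.8007
Node u (S = 210): V_u = e^(−0.07)·[0.1463·186.0994 + 0.8537·75.1283] = 85.1847
Node d (S = 133): V_d = e^(−0.07)·[0.1463·75.1283 + 0.8537·8.8007] = 17.2522
Node 0 (S = 140): V_0 = e^(−0.07)·[0.1463·85.1847 + 0.8537·17.2522] = 25.3513

€25.35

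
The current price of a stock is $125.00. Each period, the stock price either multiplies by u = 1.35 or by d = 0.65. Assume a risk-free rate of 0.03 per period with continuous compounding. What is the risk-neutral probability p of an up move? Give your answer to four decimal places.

p = 0.5435

Risk-neutral probability p = (e^0.03 − 0.65)/(1.35 − 0.65) = 0.3805/0.7000 = 0.5435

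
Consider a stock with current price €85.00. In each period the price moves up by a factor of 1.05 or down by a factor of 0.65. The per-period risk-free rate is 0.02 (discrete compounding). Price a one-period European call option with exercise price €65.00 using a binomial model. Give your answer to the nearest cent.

€21.99

Risk-neutral probability p = (1 + 0.02 − 0.65)/(1.05 − 0.65) = 0.3700/0.4000 = 0.9250
Terminal stock prices: S_u = 89.25, S_d = 55.25
Terminal payoffs (S − K): max(24.25, 0) = 24.25, max(-9.75, 0) = 0
Node 0 (S = 85): V_0 = 1/1.02·[0.9250·24.2500 + 0.0750·0.0000] = 21.9914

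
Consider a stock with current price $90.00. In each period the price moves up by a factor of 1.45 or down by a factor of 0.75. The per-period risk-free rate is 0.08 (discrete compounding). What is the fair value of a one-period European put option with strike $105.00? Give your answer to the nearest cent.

$18.35

Risk-neutral probability p = (1 + 0.08 − 0.75)/(1.45 − 0.75) = 0.3300/0.7000 = 0.4714
Terminal stock prices: S_u = 130.5, S_d = 67.5
Terminal payoffs (K − S): max(-25.5, 0) = 0, max(37.5, 0) = 37.5
Node 0 (S = 90): V_0 = 1/1.08·[0.4714·0.0000 + 0.5286·37.5000] = 18.3532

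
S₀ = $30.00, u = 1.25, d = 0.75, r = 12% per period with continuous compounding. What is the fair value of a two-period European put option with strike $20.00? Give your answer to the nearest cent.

$0.15

Risk-neutral probability p = (e^0.12 − 0.75)/(1.25 − 0.75) = 0.3775/0.5000 = 0.7550
Terminal stock prices: S_uu = 46.88, S_ud = 28.12, S_dd = 16.88
Terminal payoffs (K − S): max(-26.88, 0) = 0, max(-8.125, 0) = 0, max(3.125, 0) = 3.125
Node u (S = 37.5): V_u = e^(−0.12)·[0.7550·0.0000 + 0.2450·0.0000] = 0.0000
Node d (S = 22.5): V_d = e^(−0.12)·[0.7550·0.0000 + 0.2450·3.1250] = 0.6791
Node 0 (S = 30): V_0 = e^(−0.12)·[0.7550·0.0000 + 0.2450·0.6791] = 0.1476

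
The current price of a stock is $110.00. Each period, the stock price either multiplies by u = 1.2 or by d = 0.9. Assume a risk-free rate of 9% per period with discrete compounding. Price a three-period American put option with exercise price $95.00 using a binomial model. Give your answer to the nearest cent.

Risk-neutral probability p = (1 + 0.09 − 0.9)/(1.2 − 0.9) = 0.1900/0.3000 = 0.6333
Terminal stock prices: S_uuu = 190.1, S_uud = 142.6, S_udd = 106.9, S_ddd = 80.19
Terminal payoffs (K − S): max(-95.08, 0) = 0, max(-47.56, 0) = 0, max(-11.92, 0) = 0, max(14.81, 0) = 14.81
Node uu (S = 158.4): continuation = 1/1.09·[0.6333·0.0000 + 0.3667·0.0000] = 0.0000; exercise value = 0.0000 ≤ continuation, so V_uu = 0.0000
Node ud (S = 118.8): continuation = 1/1.09·[0.6333·0.0000 + 0.3667·0.0000] = 0.0000; exercise value = 0.0000 ≤ continuation, so V_ud = 0.0000
Node dd (S = 89.1): continuation = 1/1.09·[0.6333·0.0000 + 0.3667·14.8100] = 4.9820; exercise value = 5.9000 > continuation, so V_dd = 5.9000 (exercise)
Node u (S = 132): continuation = 1/1.09·[0.6333·0.0000 + 0.3667·0.0000] = 0.0000; exercise value = 0.0000 ≤ continuation, so V_u = 0.0000
Node d (S = 99): continuation = 1/1.09·[0.6333·0.0000 + 0.3667·5.9000] = 1.9847; exercise value = 0.0000 ≤ continuation, so V_d = 1.9847
Node 0 (S = 110): continuation = 1/1.09·[0.6333·0.0000 + 0.3667·1.9847] = 0.6676; exercise value = 0.0000 ≤ continuation, so V_0 = 0.6676

$0.67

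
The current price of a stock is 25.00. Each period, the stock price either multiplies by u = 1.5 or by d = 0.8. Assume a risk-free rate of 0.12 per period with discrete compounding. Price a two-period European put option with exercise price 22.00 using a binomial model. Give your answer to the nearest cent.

Risk-neutral probability p = (1 + 0.12 − 0.8)/(1.5 − 0.8) = 0.3200/0.7000 = 0.4571
Terminal stock prices: S_uu = 56.25, S_ud = 30, S_dd = 16
Terminal payoffs (K − S): max(-34.25, 0) = 0, max(-8, 0) = 0, max(6, 0) = 6
Node u (S = 37.5): V_u = 1/1.12·[0.4571·0.0000 + 0.5429·0.0000] = 0.0000
Node d (S = 20): V_d = 1/1.12·[0.4571·0.0000 + 0.5429·6.0000] = 2.9082
Node 0 (S = 25): V_0 = 1/1.12·[0.4571·0.0000 + 0.5429·2.9082] = 1.4096

1.41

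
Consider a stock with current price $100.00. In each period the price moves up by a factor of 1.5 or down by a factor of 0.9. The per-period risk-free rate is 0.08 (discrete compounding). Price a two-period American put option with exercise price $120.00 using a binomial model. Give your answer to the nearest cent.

$20.00

Risk-neutral probability p = (1 + 0.08 − 0.9)/(1.5 − 0.9) = 0.1800/0.6000 = 0.3000
Terminal stock prices: S_uu = 225, S_ud = 135, S_dd = 81
Terminal payoffs (K − S): max(-105, 0) = 0, max(-15, 0) = 0, max(39, 0) = 39
Node u (S = 150): continuation = 1/1.08·[0.3000·0.0000 + 0.7000·0.0000] = 0.0000; exercise value = 0.0000 ≤ continuation, so V_u = 0.0000
Node d (S = 90): continuation = 1/1.08·[0.3000·0.0000 + 0.7000·39.0000] = 25.2778; exercise value = 30.0000 > continuation, so V_d = 30.0000 (exercise)
Node 0 (S = 100): continuation = 1/1.08·[0.3000·0.0000 + 0.7000·30.0000] = 19.4444; exercise value = 20.0000 > continuation, so V_0 = 20.0000 (exercise)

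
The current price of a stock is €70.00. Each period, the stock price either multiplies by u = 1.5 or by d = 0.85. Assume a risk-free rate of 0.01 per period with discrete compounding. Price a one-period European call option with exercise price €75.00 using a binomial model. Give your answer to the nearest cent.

€7.31

Risk-neutral probability p = (1 + 0.01 − 0.85)/(1.5 − 0.85) = 0.1600/0.6500 = 0.2462
Terminal stock prices: S_u = 105, S_d = 59.5
Terminal payoffs (S − K): max(30, 0) = 30, max(-15.5, 0) = 0
Node 0 (S = 70): V_0 = 1/1.01·[0.2462·30.0000 + 0.7538·0.0000] = 7.3115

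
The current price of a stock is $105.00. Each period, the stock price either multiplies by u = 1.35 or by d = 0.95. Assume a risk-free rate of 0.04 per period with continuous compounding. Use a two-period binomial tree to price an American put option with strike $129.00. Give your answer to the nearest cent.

Risk-neutral probability p = (e^0.04 − 0.95)/(1.35 − 0.95) = 0.0908/0.4000 = 0.2270
Terminal stock prices: S_uu = 191.4, S_ud = 134.7, S_dd = 94.76
Terminal payoffs (K − S): max(-62.36, 0) = 0, max(-5.662, 0) = 0, max(34.24, 0) = 34.24
Node u (S = 141.8): continuation = e^(−0.04)·[0.2270·0.0000 + 0.7730·0.0000] = 0.0000; exercise value = 0.0000 ≤ continuation, so V_u = 0.0000
Node d (S = 99.75): continuation = e^(−0.04)·[0.2270·0.0000 + 0.7730·34.2375] = 25.4270; exercise value = 29.2500 > continuation, so V_d = 29.2500 (exercise)
Node 0 (S = 105): continuation = e^(−0.04)·[0.2270·0.0000 + 0.7730·29.2500] = 21.7229; exercise value = 24.0000 > continuation, so V_0 = 24.0000 (exercise)

$24.00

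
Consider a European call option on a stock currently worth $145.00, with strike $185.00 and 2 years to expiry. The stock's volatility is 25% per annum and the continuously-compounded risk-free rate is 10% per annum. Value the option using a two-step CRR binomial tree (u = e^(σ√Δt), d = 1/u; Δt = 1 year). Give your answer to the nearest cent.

CRR parameters: u = e^(σ√Δt) = e^(0.25·√1) = 1.2840, d = 1/u = 0.7788
Per-period rate: rΔt = 0.1·1 = 0.1, so R = e^0.1 = 1.1052
Risk-neutral probability p = (e^0.1 − 0.7788)/(1.2840 − 0.7788) = 0.3264/0.5052 = 0.6460
Terminal stock prices: S_uu = 239.1, S_ud = 145, S_dd = 87.95
Terminal payoffs (S − K): max(54.06, 0) = 54.06, max(-40, 0) = 0, max(-97.05, 0) = 0
Node u (S = 186.2): V_u = e^(−0.1)·[0.6460·54.0646 + 0.3540·0.0000] = 31.6016
Node d (S = 112.9): V_d = e^(−0.1)·[0.6460·0.0000 + 0.3540·0.0000] = 0.0000
Node 0 (S = 145): V_0 = e^(−0.1)·[0.6460·31.6016 + 0.3540·0.0000] = 18.4717

$18.47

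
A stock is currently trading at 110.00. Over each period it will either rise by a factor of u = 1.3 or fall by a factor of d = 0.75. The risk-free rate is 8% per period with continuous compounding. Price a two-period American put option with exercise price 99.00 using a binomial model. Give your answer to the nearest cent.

6.00

Risk-neutral probability p = (e^0.08 − 0.75)/(1.3 − 0.75) = 0.3333/0.5500 = 0.6060
Terminal stock prices: S_uu = 185.9, S_ud = 107.2, S_dd = 61.88
Terminal payoffs (K − S): max(-86.9, 0) = 0, max(-8.25, 0) = 0, max(37.12, 0) = 37.12
Node u (S = 143): continuation = e^(−0.08)·[0.6060·0.0000 + 0.3940·0.0000] = 0.0000; exercise value = 0.0000 ≤ continuation, so V_u = 0.0000
Node d (S = 82.5): continuation = e^(−0.08)·[0.6060·0.0000 + 0.3940·37.1250] = 13.5035; exercise value = 16.5000 > continuation, so V_d = 16.5000 (exercise)
Node 0 (S = 110): continuation = e^(−0.08)·[0.6060·0.0000 + 0.3940·16.5000] = 6.0015; exercise value = 0.0000 ≤ continuation, so V_0 = 6.0015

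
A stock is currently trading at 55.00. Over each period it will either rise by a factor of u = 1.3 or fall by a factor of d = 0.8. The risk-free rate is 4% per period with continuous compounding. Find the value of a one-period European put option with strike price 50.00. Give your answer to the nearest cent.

2.99

Risk-neutral probability p = (e^0.04 − 0.8)/(1.3 − 0.8) = 0.2408/0.5000 = 0.4816
Terminal stock prices: S_u = 71.5, S_d = 44
Terminal payoffs (K − S): max(-21.5, 0) = 0, max(6, 0) = 6
Node 0 (S = 55): V_0 = e^(−0.04)·[0.4816·0.0000 + 0.5184·6.0000] = 2.9883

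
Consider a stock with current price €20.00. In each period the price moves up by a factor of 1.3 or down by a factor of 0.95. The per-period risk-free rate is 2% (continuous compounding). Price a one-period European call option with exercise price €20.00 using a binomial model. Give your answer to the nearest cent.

Risk-neutral probability p = (e^0.02 − 0.95)/(1.3 − 0.95) = 0.0702/0.3500 = 0.2006
Terminal stock prices: S_u = 26, S_d = 19
Terminal payoffs (S − K): max(6, 0) = 6, max(-1, 0) = 0
Node 0 (S = 20): V_0 = e^(−0.02)·[0.2006·6.0000 + 0.7994·0.0000] = 1.1796

€1.18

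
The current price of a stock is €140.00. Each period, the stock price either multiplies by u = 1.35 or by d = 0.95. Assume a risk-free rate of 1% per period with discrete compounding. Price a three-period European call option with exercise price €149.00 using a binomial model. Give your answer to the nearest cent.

€12.65

Risk-neutral probability p = (1 + 0.01 − 0.95)/(1.35 − 0.95) = 0.0600/0.4000 = 0.1500
Terminal stock prices: S_uuu = 344.5, S_uud = 242.4, S_udd = 170.6, S_ddd = 120
Terminal payoffs (S − K): max(195.5, 0) = 195.5, max(93.39, 0) = 93.39, max(21.57, 0) = 21.57, max(-28.97, 0) = 0
Node uu (S = 255.2): V_uu = 1/1.01·[0.1500·195.4525 + 0.8500·93.3925] = 107.6252
Node ud (S = 179.5): V_ud = 1/1.01·[0.1500·93.3925 + 0.8500·21.5725] = 32.0252
Node dd (S = 126.3): V_dd = 1/1.01·[0.1500·21.5725 + 0.8500·0.0000] = 3.2038
Node u (S = 189): V_u = 1/1.01·[0.1500·107.6252 + 0.8500·32.0252] = 42.9359
Node d (S = 133): V_d = 1/1.01·[0.1500·32.0252 + 0.8500·3.2038] = 7.4525
Node 0 (S = 140): V_0 = 1/1.01·[0.1500·42.9359 + 0.8500·7.4525] = 12.6485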